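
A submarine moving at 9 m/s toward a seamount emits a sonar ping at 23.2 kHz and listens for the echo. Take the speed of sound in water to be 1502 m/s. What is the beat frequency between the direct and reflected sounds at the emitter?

The seamount receives the sound from a moving source: f₁ = f₀ · v/(v − v_e) = 23.2 × 1502/1493 ≈ 23.340 kHz.
On the return leg the submarine is a moving observer: f₂ = f₁ · (v + v_e)/v = 23.340 × 1511/1502 ≈ 23.480 kHz.
Equivalently f₂ = f₀ · (v + v_e)/(v − v_e).
Beat against the emitted tone (with f₀ = 23200 Hz): |f₂ − f₀| = 2v_e·f₀/(v − v_e) = 2 × 9 × 23200/1493 ≈ 280 Hz.

280 Hz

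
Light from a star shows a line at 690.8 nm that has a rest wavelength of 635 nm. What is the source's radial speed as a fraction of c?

0.084

λ'/λ₀ = 1.0879 > 1 (redshift), so the source is receding.
λ'/λ₀ = √((1 + β)/(1 − β)) for a receding source ⇒ β = (r² − 1)/(r² + 1) with r = λ'/λ₀.
β = (1.1835 − 1)/(1.1835 + 1) ≈ 0.084.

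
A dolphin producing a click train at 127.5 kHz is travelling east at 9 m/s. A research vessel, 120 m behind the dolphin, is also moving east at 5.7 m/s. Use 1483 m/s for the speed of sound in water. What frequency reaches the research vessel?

127.2 kHz

The research vessel is behind, so the dolphin is moving away from it while the research vessel is moving toward the dolphin.
With source receding and observer approaching, f' = f · (v + v_o)/(v + v_s).
f' = 127.5 × (1483 + 5.7)/(1483 + 9) = 127.5 × 1488.7/1492 ≈ 127.2 kHz.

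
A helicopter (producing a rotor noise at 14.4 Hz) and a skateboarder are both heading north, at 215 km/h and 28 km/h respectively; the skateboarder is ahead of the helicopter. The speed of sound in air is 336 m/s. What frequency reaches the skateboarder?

17.1 Hz

215 km/h = 59.72 m/s; 28 km/h = 7.778 m/s.
The skateboarder is ahead, so the helicopter is moving toward it while the skateboarder is moving away from the helicopter.
With source approaching and observer receding, f' = f · (v − v_o)/(v − v_s).
f' = 14.4 × (336 − 7.778)/(336 − 59.72) = 14.4 × 328.22/276.28 ≈ 17.1 Hz.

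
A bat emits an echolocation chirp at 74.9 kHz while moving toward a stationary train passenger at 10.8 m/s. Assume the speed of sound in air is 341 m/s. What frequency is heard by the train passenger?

77.3 kHz

With the source moving toward a stationary observer, f' = f · v/(v − v_s).
f' = 74.9 × 341/(341 − 10.8) = 74.9 × 341/330.2 ≈ 77.3 kHz.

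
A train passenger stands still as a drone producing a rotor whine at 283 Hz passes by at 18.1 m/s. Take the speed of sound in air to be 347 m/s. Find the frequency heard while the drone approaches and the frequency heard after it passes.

Approaching: f₁ = f · v/(v − v_s) = 283 × 347/328.9 ≈ 299 Hz.
Receding: f₂ = f · v/(v + v_s) = 283 × 347/365.1 ≈ 269 Hz.

299 Hz approaching; 269 Hz receding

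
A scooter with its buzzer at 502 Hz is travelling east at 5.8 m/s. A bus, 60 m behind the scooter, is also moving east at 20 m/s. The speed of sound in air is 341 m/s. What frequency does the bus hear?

The bus is behind, so the scooter is moving away from it while the bus is moving toward the scooter.
Both move, so f' = f · (v + v_o)/(v + v_s).
f' = 502 × (341 + 20)/(341 + 5.8) = 502 × 361/346.8 ≈ 523 Hz.

523 Hz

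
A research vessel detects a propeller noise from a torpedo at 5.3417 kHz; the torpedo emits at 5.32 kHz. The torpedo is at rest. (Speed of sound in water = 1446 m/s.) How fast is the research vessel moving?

5.9 m/s

f' > f, so the research vessel is approaching.
f' = f · (v + v_o)/v ⇒ v_o = v · |f'/f − 1|.
v_o = 1446 × |5.3417/5.32 − 1| = 1446 × 0.004079 ≈ 5.9 m/s.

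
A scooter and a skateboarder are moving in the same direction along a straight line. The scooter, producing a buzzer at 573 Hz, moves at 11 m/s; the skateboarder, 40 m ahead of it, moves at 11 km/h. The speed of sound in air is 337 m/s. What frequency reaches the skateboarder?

587 Hz

11 km/h = 3.056 m/s.
The skateboarder is ahead, so the scooter is moving toward it while the skateboarder is moving away from the scooter.
With source approaching and observer receding, f' = f · (v − v_o)/(v − v_s).
f' = 573 × (337 − 3.056)/(337 − 11) = 573 × 333.94/326 ≈ 587 Hz.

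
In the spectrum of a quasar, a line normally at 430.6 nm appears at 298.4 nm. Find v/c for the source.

λ'/λ₀ = 0.6930 < 1 (blueshift), so the source is approaching.
λ'/λ₀ = √((1 − β)/(1 + β)) for an approaching source ⇒ β = (1 − r²)/(1 + r²) with r = λ'/λ₀.
β = (1 − 0.4802)/(1 + 0.4802) ≈ 0.351.

0.351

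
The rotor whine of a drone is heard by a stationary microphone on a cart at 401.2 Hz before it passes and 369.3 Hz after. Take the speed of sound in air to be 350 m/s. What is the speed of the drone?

14.5 m/s

f₁/f₂ = (v + v_s)/(v − v_s), so v_s = v · (f₁ − f₂)/(f₁ + f₂).
v_s = 350 × (401.2 − 369.3)/(401.2 + 369.3) = 350 × 31.9/770.5 ≈ 14.5 m/s.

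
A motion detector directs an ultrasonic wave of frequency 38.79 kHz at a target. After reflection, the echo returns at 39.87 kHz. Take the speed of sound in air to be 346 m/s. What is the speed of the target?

Double Doppler shift off a moving reflector: f₂ = f₀ · (v + u)/(v − u) (u > 0 toward emitter).
Rearranging, u = v · (f₂ − f₀)/(f₂ + f₀) = 346 × 1.08/78.66 ≈ 4.8 m/s.
So the target is moving at 4.8 m/s toward the emitter.

4.8 m/s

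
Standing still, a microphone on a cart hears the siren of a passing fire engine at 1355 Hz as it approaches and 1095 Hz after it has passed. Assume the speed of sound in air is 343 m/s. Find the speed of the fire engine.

f₁/f₂ = (v + v_s)/(v − v_s), so v_s = v · (f₁ − f₂)/(f₁ + f₂).
v_s = 343 × (1355 − 1095)/(1355 + 1095) = 343 × 260/2450 ≈ 36 m/s.

36 m/s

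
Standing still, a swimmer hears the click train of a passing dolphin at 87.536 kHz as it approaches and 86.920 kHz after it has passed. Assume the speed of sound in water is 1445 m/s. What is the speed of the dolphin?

f₁/f₂ = (v + v_s)/(v − v_s), so v_s = v · (f₁ − f₂)/(f₁ + f₂).
v_s = 1445 × (87.536 − 86.920)/(87.536 + 86.920) = 1445 × 0.616/174.456 ≈ 5.1 m/s.

5.1 m/s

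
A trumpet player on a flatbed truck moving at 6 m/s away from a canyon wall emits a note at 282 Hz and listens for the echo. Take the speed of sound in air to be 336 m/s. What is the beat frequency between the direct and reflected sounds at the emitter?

The canyon wall receives the sound from a moving source: f₁ = f₀ · v/(v + v_e) = 282 × 336/342 ≈ 277.05 Hz.
On the return leg the trumpet player on a flatbed truck is a moving observer: f₂ = f₁ · (v − v_e)/v = 277.05 × 330/336 ≈ 272.11 Hz.
Equivalently f₂ = f₀ · (v − v_e)/(v + v_e).
Beat against the emitted tone: |f₂ − f₀| = 2v_e·f₀/(v + v_e) = 2 × 6 × 282/342 ≈ 9.9 Hz.

9.9 Hz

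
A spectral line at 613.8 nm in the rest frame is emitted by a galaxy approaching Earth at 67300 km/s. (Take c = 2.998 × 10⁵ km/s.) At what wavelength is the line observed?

488.5 nm

β = v/c = 67300/299800 = 0.2245.
Relativistic Doppler for wavelength: λ' = λ₀ · √((1 − β)/(1 + β)).
λ' = 613.8 × √(0.7755/1.2245) = 613.8 × 0.79583 ≈ 488.5 nm.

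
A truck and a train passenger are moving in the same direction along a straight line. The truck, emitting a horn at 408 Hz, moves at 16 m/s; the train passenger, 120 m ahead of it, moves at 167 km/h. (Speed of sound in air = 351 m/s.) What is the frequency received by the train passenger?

371 Hz

167 km/h = 46.39 m/s.
The train passenger is ahead, so the truck is moving toward it while the train passenger is moving away from the truck.
General Doppler shift: f' = f · (v − v_o)/(v − v_s).
f' = 408 × (351 − 46.39)/(351 − 16) = 408 × 304.61/335 ≈ 371 Hz.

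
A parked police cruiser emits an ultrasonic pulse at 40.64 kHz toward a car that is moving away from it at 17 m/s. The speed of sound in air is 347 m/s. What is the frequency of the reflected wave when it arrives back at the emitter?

36.8 kHz

At the car (a moving observer), f₁ = f₀ · (v − u)/v = 40.64 × 330/347 ≈ 38.6 kHz.
On reflection it acts as a source moving away from the stationary detector: f₂ = f₁ · v/(v + u) = 38.6 × 347/364 ≈ 36.8 kHz.
Equivalently f₂ = f₀ · (v − u)/(v + u).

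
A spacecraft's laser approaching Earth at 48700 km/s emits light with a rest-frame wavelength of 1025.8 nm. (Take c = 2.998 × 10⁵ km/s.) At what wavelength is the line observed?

870.7 nm

β = v/c = 48700/299800 = 0.1624.
Relativistic Doppler for wavelength: λ' = λ₀ · √((1 − β)/(1 + β)).
λ' = 1025.8 × √(0.8376/1.1624) = 1025.8 × 0.84883 ≈ 870.7 nm.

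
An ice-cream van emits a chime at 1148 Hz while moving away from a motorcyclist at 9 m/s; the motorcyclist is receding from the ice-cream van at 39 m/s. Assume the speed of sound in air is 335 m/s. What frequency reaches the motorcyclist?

988 Hz

General Doppler shift: f' = f · (v − v_o)/(v + v_s).
f' = 1148 × (335 − 39)/(335 + 9) = 1148 × 296/344 ≈ 988 Hz.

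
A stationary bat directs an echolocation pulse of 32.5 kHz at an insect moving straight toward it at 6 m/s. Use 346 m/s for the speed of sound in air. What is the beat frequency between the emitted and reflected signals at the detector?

1147 Hz

The insect first receives the wave as a moving observer: f₁ = f₀ · (v + u)/v = 32.5 × (346 + 6)/346 ≈ 33.064 kHz.
The reflection then acts as a moving source: f₂ = f₁ · v/(v − u) ≈ 33.647 kHz.
Equivalently f₂ = f₀ · (v + u)/(v − u).
Beat frequency (with f₀ = 32500 Hz): |f₂ − f₀| = 2u·f₀/(v − u) = 2 × 6 × 32500/340 ≈ 1147 Hz.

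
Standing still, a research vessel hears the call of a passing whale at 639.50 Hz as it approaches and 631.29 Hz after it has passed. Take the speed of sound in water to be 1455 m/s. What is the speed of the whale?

9.4 m/s

f₁/f₂ = (v + v_s)/(v − v_s), so v_s = v · (f₁ − f₂)/(f₁ + f₂).
v_s = 1455 × (639.50 − 631.29)/(639.50 + 631.29) = 1455 × 8.21/1270.79 ≈ 9.4 m/s.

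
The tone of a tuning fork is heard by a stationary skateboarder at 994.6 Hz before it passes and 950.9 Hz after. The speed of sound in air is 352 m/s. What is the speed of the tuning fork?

7.9 m/s

f₁/f₂ = (v + v_s)/(v − v_s), so v_s = v · (f₁ − f₂)/(f₁ + f₂).
v_s = 352 × (994.6 − 950.9)/(994.6 + 950.9) = 352 × 43.7/1945.5 ≈ 7.9 m/s.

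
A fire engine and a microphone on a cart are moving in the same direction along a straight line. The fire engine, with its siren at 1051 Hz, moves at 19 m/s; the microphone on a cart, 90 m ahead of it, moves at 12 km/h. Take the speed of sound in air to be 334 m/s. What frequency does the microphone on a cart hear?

12 km/h = 3.333 m/s.
The microphone on a cart is ahead, so the fire engine is moving toward it while the microphone on a cart is moving away from the fire engine.
Both move, so f' = f · (v − v_o)/(v − v_s).
f' = 1051 × (334 − 3.333)/(334 − 19) = 1051 × 330.67/315 ≈ 1103 Hz.

1103 Hz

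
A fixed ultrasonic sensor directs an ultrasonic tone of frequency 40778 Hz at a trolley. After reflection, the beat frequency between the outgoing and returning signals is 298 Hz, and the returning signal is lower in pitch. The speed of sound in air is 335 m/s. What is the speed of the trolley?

Double Doppler shift off a moving reflector: f₂ = f₀ · (v + u)/(v − u) (u > 0 toward emitter).
Returning signal is lower, so f₂ = f₀ − Δf = 40778 − 298 = 40480 Hz.
Rearranging, u = v · (f₂ − f₀)/(f₂ + f₀) = 335 × -298/81258 ≈ -1.23 m/s.
So the trolley is moving at 1.23 m/s away from the emitter.

1.23 m/s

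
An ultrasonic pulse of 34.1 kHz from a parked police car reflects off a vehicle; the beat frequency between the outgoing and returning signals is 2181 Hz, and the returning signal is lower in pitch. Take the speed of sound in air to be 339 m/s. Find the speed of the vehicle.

Double Doppler shift off a moving reflector: f₂ = f₀ · (v + u)/(v − u) (u > 0 toward emitter).
Returning signal is lower, so f₂ = f₀ − Δf = 34100 − 2181 = 31919 Hz.
Rearranging, u = v · (f₂ − f₀)/(f₂ + f₀) = 339 × -2181/66019 ≈ -11.2 m/s.
So the vehicle is moving at 11.2 m/s away from the emitter.

11.2 m/s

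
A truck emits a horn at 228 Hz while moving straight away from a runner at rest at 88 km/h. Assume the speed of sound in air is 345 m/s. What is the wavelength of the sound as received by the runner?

88 km/h = 24.44 m/s.
Moving source, stationary observer: f' = f · v/(v + v_s) since the source is receding.
f' = 228 × 345/(345 + 24.44) ≈ 213 Hz.
λ' = v/f' = 345/212.914 ≈ 1.62 m.

1.62 m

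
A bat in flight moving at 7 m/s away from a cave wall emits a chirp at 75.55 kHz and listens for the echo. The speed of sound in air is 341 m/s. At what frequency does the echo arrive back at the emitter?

72.5 kHz

The cave wall receives the sound from a moving source: f₁ = f₀ · v/(v + v_e) = 75.55 × 341/348 ≈ 74.0 kHz.
On the return leg the bat in flight is a moving observer: f₂ = f₁ · (v − v_e)/v = 74.0 × 334/341 ≈ 72.5 kHz.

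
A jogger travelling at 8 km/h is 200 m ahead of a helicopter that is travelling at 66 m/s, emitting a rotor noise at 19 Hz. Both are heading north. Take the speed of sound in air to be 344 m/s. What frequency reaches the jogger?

8 km/h = 2.222 m/s.
The jogger is ahead, so the helicopter is moving toward it while the jogger is moving away from the helicopter.
Both move, so f' = f · (v − v_o)/(v − v_s).
f' = 19 × (344 − 2.222)/(344 − 66) = 19 × 341.78/278 ≈ 23.4 Hz.

23.4 Hz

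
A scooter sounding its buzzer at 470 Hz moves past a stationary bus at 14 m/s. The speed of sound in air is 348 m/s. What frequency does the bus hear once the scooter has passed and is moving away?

Receding: f₂ = f · v/(v + v_s) = 470 × 348/362 ≈ 452 Hz.

452 Hz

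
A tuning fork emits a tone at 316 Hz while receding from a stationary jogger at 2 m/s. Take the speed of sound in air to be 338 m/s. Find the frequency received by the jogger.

With the source moving away from a stationary observer, f' = f · v/(v + v_s).
f' = 316 × 338/(338 + 2) = 316 × 338/340 ≈ 314 Hz.

314 Hz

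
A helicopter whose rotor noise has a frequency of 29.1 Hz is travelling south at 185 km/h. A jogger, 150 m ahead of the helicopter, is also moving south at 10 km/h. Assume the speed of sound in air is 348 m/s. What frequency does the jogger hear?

185 km/h = 51.39 m/s; 10 km/h = 2.778 m/s.
The jogger is ahead, so the helicopter is moving toward it while the jogger is moving away from the helicopter.
Both move, so f' = f · (v − v_o)/(v − v_s).
f' = 29.1 × (348 − 2.778)/(348 − 51.39) = 29.1 × 345.22/296.61 ≈ 33.9 Hz.

33.9 Hz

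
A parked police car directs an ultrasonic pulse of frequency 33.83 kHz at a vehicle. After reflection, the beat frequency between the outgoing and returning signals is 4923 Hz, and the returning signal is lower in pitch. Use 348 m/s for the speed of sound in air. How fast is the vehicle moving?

27 m/s

Double Doppler shift off a moving reflector: f₂ = f₀ · (v + u)/(v − u) (u > 0 toward emitter).
Returning signal is lower, so f₂ = f₀ − Δf = 33830 − 4923 = 28907 Hz.
Rearranging, u = v · (f₂ − f₀)/(f₂ + f₀) = 348 × -4923/62737 ≈ -27 m/s.
So the vehicle is moving at 27 m/s away from the emitter.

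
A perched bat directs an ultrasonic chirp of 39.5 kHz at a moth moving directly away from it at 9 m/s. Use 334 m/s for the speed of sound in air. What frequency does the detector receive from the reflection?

At the moth (a moving observer), f₁ = f₀ · (v − u)/v = 39.5 × 325/334 ≈ 38.4 kHz.
The reflection then acts as a moving source: f₂ = f₁ · v/(v + u) ≈ 37.4 kHz.
Equivalently f₂ = f₀ · (v − u)/(v + u).

37.4 kHz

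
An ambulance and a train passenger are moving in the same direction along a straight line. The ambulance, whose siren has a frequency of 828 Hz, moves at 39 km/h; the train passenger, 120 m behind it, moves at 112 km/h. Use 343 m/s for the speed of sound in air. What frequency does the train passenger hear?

875 Hz

39 km/h = 10.83 m/s; 112 km/h = 31.11 m/s.
The train passenger is behind, so the ambulance is moving away from it while the train passenger is moving toward the ambulance.
Both move, so f' = f · (v + v_o)/(v + v_s).
f' = 828 × (343 + 31.11)/(343 + 10.83) = 828 × 374.11/353.83 ≈ 875 Hz.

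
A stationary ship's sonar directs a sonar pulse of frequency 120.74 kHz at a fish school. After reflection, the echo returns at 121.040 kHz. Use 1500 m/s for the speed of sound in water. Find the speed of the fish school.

Double Doppler shift off a moving reflector: f₂ = f₀ · (v + u)/(v − u) (u > 0 toward emitter).
Rearranging, u = v · (f₂ − f₀)/(f₂ + f₀) = 1500 × 0.300/241.780 ≈ 1.86 m/s.
So the fish school is moving at 1.86 m/s toward the emitter.

1.86 m/s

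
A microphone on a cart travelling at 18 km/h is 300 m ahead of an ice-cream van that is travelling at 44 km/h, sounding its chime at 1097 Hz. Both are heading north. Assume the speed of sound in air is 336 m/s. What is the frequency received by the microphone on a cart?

44 km/h = 12.22 m/s; 18 km/h = 5 m/s.
The microphone on a cart is ahead, so the ice-cream van is moving toward it while the microphone on a cart is moving away from the ice-cream van.
General Doppler shift: f' = f · (v − v_o)/(v − v_s).
f' = 1097 × (336 − 5)/(336 − 12.22) = 1097 × 331/323.78 ≈ 1121 Hz.

1121 Hz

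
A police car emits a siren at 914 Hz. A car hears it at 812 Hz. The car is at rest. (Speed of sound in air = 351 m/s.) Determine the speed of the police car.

f' < f, so the police car is receding.
f' = f · v/(v + v_s) ⇒ v_s = v · |1 − f/f'|.
v_s = 351 × |1 − 914/812| = 351 × 0.1256 ≈ 44 m/s.

44 m/s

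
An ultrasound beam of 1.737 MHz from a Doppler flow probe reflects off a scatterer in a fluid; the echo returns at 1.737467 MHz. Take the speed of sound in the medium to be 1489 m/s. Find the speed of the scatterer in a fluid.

Double Doppler shift off a moving reflector: f₂ = f₀ · (v + u)/(v − u) (u > 0 toward emitter).
Rearranging, u = v · (f₂ − f₀)/(f₂ + f₀) = 1489 × 0.000467/3.474467 ≈ 0.20 m/s.
So the scatterer in a fluid is moving at 0.20 m/s toward the emitter.

0.20 m/s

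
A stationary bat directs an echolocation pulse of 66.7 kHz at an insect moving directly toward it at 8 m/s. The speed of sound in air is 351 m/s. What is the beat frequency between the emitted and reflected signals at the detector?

3111 Hz

The insect first receives the wave as a moving observer: f₁ = f₀ · (v + u)/v = 66.7 × (351 + 8)/351 ≈ 68.22 kHz.
The reflection then acts as a moving source: f₂ = f₁ · v/(v − u) ≈ 69.81 kHz.
Beat frequency (with f₀ = 66700 Hz): |f₂ − f₀| = 2u·f₀/(v − u) = 2 × 8 × 66700/343 ≈ 3111 Hz.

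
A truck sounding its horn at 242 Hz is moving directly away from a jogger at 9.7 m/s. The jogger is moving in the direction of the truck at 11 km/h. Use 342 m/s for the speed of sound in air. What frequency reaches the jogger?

237 Hz

11 km/h = 3.056 m/s.
With source receding and observer approaching, f' = f · (v + v_o)/(v + v_s).
f' = 242 × (342 + 3.056)/(342 + 9.7) = 242 × 345.06/351.7 ≈ 237 Hz.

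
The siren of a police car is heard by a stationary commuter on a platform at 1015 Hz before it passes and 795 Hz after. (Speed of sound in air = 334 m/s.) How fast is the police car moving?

f₁/f₂ = (v + v_s)/(v − v_s), so v_s = v · (f₁ − f₂)/(f₁ + f₂).
v_s = 334 × (1015 − 795)/(1015 + 795) = 334 × 220/1810 ≈ 41 m/s.

41 m/s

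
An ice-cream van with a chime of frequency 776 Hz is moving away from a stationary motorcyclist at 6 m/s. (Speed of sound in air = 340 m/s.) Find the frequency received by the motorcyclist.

With the source moving away from a stationary observer, f' = f · v/(v + v_s).
f' = 776 × 340/(340 + 6) = 776 × 340/346 ≈ 763 Hz.

763 Hz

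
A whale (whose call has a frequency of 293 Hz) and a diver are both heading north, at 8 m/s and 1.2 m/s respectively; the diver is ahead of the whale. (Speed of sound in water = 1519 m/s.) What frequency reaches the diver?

294 Hz

The diver is ahead, so the whale is moving toward it while the diver is moving away from the whale.
General Doppler shift: f' = f · (v − v_o)/(v − v_s).
f' = 293 × (1519 − 1.2)/(1519 − 8) = 293 × 1517.8/1511 ≈ 294 Hz.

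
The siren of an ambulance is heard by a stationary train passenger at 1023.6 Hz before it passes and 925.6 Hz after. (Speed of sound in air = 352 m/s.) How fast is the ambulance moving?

f₁/f₂ = (v + v_s)/(v − v_s), so v_s = v · (f₁ − f₂)/(f₁ + f₂).
v_s = 352 × (1023.6 − 925.6)/(1023.6 + 925.6) = 352 × 98.0/1949.2 ≈ 17.7 m/s.

17.7 m/s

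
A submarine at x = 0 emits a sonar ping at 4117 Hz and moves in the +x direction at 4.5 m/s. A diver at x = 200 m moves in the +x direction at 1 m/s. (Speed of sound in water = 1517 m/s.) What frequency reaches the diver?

The observer lies on the +x side, so the source is heading toward the observer and the observer is heading away from the source.
General Doppler shift: f' = f · (v − v_o)/(v − v_s).
f' = 4117 × (1517 − 1)/(1517 − 4.5) = 4117 × 1516/1512.5 ≈ 4127 Hz.

4127 Hz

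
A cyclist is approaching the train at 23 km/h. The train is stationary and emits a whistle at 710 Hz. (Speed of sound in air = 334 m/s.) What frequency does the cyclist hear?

23 km/h = 6.389 m/s.
Moving observer, stationary source: f' = f · (v + v_o)/v.
f' = 710 × (334 + 6.389)/334 = 710 × 340.39/334 ≈ 724 Hz.

724 Hz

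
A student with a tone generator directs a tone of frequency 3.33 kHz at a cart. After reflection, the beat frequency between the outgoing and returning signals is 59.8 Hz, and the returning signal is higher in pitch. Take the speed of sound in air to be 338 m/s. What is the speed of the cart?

Double Doppler shift off a moving reflector: f₂ = f₀ · (v + u)/(v − u) (u > 0 toward emitter).
Returning signal is higher, so f₂ = f₀ + Δf = 3330 + 59.8 = 3389.8 Hz.
Rearranging, u = v · (f₂ − f₀)/(f₂ + f₀) = 338 × 59.8/6719.8 ≈ 3.0 m/s.
So the cart is moving at 3.0 m/s toward the emitter.

3.0 m/s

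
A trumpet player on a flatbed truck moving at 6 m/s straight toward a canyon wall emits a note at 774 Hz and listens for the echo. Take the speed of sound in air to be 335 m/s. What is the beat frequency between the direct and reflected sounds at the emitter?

The canyon wall receives the sound from a moving source: f₁ = f₀ · v/(v − v_e) = 774 × 335/329 ≈ 788.1 Hz.
On the return leg the trumpet player on a flatbed truck is a moving observer: f₂ = f₁ · (v + v_e)/v = 788.1 × 341/335 ≈ 802.2 Hz.
Beat against the emitted tone: |f₂ − f₀| = 2v_e·f₀/(v − v_e) = 2 × 6 × 774/329 ≈ 28.2 Hz.

28.2 Hz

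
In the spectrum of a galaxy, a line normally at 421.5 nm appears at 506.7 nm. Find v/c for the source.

0.182c

λ'/λ₀ = 1.2021 > 1 (redshift), so the source is receding.
λ'/λ₀ = √((1 + β)/(1 − β)) for a receding source ⇒ β = (r² − 1)/(r² + 1) with r = λ'/λ₀.
β = (1.4451 − 1)/(1.4451 + 1) ≈ 0.182.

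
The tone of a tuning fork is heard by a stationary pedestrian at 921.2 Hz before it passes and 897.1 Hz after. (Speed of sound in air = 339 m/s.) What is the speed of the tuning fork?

f₁/f₂ = (v + v_s)/(v − v_s), so v_s = v · (f₁ − f₂)/(f₁ + f₂).
v_s = 339 × (921.2 − 897.1)/(921.2 + 897.1) = 339 × 24.1/1818.3 ≈ 4.5 m/s.

4.5 m/s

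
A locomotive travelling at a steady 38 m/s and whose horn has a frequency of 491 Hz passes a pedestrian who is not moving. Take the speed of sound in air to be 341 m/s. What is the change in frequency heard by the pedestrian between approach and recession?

111 Hz

Approaching: f₁ = f · v/(v − v_s) = 491 × 341/303 ≈ 553 Hz.
Receding: f₂ = f · v/(v + v_s) = 491 × 341/379 ≈ 442 Hz.
Drop: f₁ − f₂ = 2f·v·v_s/(v² − v_s²) = 2 × 491 × 341 × 38/(341² − 38²) ≈ 111 Hz.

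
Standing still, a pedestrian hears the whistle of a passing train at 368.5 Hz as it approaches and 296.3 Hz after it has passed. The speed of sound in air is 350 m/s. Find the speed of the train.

38 m/s

f₁/f₂ = (v + v_s)/(v − v_s), so v_s = v · (f₁ − f₂)/(f₁ + f₂).
v_s = 350 × (368.5 − 296.3)/(368.5 + 296.3) = 350 × 72.2/664.8 ≈ 38 m/s.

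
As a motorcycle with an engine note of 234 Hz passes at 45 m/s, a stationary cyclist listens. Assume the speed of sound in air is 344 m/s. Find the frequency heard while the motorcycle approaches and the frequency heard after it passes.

269 Hz approaching; 207 Hz receding

Approaching: f₁ = f · v/(v − v_s) = 234 × 344/299 ≈ 269 Hz.
Receding: f₂ = f · v/(v + v_s) = 234 × 344/389 ≈ 207 Hz.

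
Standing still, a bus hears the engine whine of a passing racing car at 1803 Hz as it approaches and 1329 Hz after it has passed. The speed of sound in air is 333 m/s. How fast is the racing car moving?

50 m/s

f₁/f₂ = (v + v_s)/(v − v_s), so v_s = v · (f₁ − f₂)/(f₁ + f₂).
v_s = 333 × (1803 − 1329)/(1803 + 1329) = 333 × 474/3132 ≈ 50 m/s.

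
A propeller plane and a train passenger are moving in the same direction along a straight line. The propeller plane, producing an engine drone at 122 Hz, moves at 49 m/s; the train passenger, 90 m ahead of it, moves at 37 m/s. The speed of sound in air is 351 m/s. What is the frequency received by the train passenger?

The train passenger is ahead, so the propeller plane is moving toward it while the train passenger is moving away from the propeller plane.
With source approaching and observer receding, f' = f · (v − v_o)/(v − v_s).
f' = 122 × (351 − 37)/(351 − 49) = 122 × 314/302 ≈ 127 Hz.

127 Hz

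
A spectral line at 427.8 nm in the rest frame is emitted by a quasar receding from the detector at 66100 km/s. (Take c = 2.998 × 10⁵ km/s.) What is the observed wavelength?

535.3 nm

β = v/c = 66100/299800 = 0.2205.
Relativistic Doppler for wavelength: λ' = λ₀ · √((1 + β)/(1 − β)).
λ' = 427.8 × √(1.2205/0.7795) = 427.8 × 1.25127 ≈ 535.3 nm.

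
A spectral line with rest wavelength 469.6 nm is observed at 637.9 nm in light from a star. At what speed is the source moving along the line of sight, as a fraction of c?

0.297

λ'/λ₀ = 1.3584 > 1 (redshift), so the source is receding.
λ'/λ₀ = √((1 + β)/(1 − β)) for a receding source ⇒ β = (r² − 1)/(r² + 1) with r = λ'/λ₀.
β = (1.8452 − 1)/(1.8452 + 1) ≈ 0.297.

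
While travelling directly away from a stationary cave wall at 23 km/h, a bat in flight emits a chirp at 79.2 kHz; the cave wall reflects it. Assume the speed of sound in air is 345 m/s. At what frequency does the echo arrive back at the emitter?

23 km/h = 6.389 m/s.
The cave wall receives the sound from a moving source: f₁ = f₀ · v/(v + v_e) = 79.2 × 345/351.39 ≈ 77.8 kHz.
On the return leg the bat in flight is a moving observer: f₂ = f₁ · (v − v_e)/v = 77.8 × 338.61/345 ≈ 76.3 kHz.

76.3 kHz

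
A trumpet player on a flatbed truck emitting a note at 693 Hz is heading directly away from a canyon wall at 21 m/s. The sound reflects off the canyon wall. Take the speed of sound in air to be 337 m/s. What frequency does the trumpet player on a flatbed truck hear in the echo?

612 Hz

The canyon wall receives the sound from a moving source: f₁ = f₀ · v/(v + v_e) = 693 × 337/358 ≈ 652 Hz.
On the return leg the trumpet player on a flatbed truck is a moving observer: f₂ = f₁ · (v − v_e)/v = 652 × 316/337 ≈ 612 Hz.
Equivalently f₂ = f₀ · (v − v_e)/(v + v_e).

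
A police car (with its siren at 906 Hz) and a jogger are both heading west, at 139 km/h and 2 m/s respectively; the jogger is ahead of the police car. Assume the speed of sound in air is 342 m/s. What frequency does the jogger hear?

1015 Hz

139 km/h = 38.61 m/s.
The jogger is ahead, so the police car is moving toward it while the jogger is moving away from the police car.
Both move, so f' = f · (v − v_o)/(v − v_s).
f' = 906 × (342 − 2)/(342 − 38.61) = 906 × 340/303.39 ≈ 1015 Hz.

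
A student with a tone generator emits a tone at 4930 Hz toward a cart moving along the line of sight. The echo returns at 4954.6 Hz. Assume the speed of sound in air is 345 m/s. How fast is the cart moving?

0.86 m/s

Double Doppler shift off a moving reflector: f₂ = f₀ · (v + u)/(v − u) (u > 0 toward emitter).
Rearranging, u = v · (f₂ − f₀)/(f₂ + f₀) = 345 × 24.6/9884.6 ≈ 0.86 m/s.
So the cart is moving at 0.86 m/s toward the emitter.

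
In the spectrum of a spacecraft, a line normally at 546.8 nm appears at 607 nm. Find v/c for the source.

0.104

λ'/λ₀ = 1.1101 > 1 (redshift), so the source is receding.
λ'/λ₀ = √((1 + β)/(1 − β)) for a receding source ⇒ β = (r² − 1)/(r² + 1) with r = λ'/λ₀.
β = (1.2323 − 1)/(1.2323 + 1) ≈ 0.104.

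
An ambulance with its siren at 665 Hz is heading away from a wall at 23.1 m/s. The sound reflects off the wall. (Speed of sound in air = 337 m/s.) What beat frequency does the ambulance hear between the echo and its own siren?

The wall receives the sound from a moving source: f₁ = f₀ · v/(v + v_e) = 665 × 337/360.1 ≈ 622.3 Hz.
On the return leg the ambulance is a moving observer: f₂ = f₁ · (v − v_e)/v = 622.3 × 313.9/337 ≈ 579.7 Hz.
Equivalently f₂ = f₀ · (v − v_e)/(v + v_e).
Beat against the emitted tone: |f₂ − f₀| = 2v_e·f₀/(v + v_e) = 2 × 23.1 × 665/360.1 ≈ 85 Hz.

85 Hz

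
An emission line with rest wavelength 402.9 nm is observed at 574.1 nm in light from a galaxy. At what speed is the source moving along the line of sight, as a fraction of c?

0.340

λ'/λ₀ = 1.4249 > 1 (redshift), so the source is receding.
λ'/λ₀ = √((1 + β)/(1 − β)) for a receding source ⇒ β = (r² − 1)/(r² + 1) with r = λ'/λ₀.
β = (2.0304 − 1)/(2.0304 + 1) ≈ 0.340.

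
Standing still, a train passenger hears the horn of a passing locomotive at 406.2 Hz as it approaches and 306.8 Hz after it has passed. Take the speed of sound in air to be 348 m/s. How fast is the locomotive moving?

f₁/f₂ = (v + v_s)/(v − v_s), so v_s = v · (f₁ − f₂)/(f₁ + f₂).
v_s = 348 × (406.2 − 306.8)/(406.2 + 306.8) = 348 × 99.4/713.0 ≈ 49 m/s.

49 m/s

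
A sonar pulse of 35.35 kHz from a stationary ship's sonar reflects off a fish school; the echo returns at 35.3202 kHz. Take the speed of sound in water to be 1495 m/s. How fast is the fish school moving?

Double Doppler shift off a moving reflector: f₂ = f₀ · (v + u)/(v − u) (u > 0 toward emitter).
Rearranging, u = v · (f₂ − f₀)/(f₂ + f₀) = 1495 × -0.0298/70.6702 ≈ -0.63 m/s.
So the fish school is moving at 0.63 m/s away from the emitter.

0.63 m/s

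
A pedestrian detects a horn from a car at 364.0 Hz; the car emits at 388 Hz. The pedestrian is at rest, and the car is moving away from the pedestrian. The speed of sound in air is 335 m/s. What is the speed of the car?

f' = f · v/(v + v_s) ⇒ v_s = v · |1 − f/f'|.
v_s = 335 × |1 − 388/364.0| = 335 × 0.06593 ≈ 22.1 m/s.

22.1 m/s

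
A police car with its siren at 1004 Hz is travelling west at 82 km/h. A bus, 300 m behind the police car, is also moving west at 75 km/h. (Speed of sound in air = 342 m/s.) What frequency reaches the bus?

999 Hz

82 km/h = 22.78 m/s; 75 km/h = 20.83 m/s.
The bus is behind, so the police car is moving away from it while the bus is moving toward the police car.
General Doppler shift: f' = f · (v + v_o)/(v + v_s).
f' = 1004 × (342 + 20.83)/(342 + 22.78) = 1004 × 362.83/364.78 ≈ 999 Hz.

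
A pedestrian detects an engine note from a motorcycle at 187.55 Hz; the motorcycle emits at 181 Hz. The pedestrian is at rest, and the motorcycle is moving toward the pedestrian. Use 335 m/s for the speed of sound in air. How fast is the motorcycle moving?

11.7 m/s

f' = f · v/(v − v_s) ⇒ v_s = v · |1 − f/f'|.
v_s = 335 × |1 − 181/187.55| = 335 × 0.03492 ≈ 11.7 m/s.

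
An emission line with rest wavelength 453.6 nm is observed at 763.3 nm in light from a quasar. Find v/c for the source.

0.478c

λ'/λ₀ = 1.6828 > 1 (redshift), so the source is receding.
λ'/λ₀ = √((1 + β)/(1 − β)) for a receding source ⇒ β = (r² − 1)/(r² + 1) with r = λ'/λ₀.
β = (2.8317 − 1)/(2.8317 + 1) ≈ 0.478.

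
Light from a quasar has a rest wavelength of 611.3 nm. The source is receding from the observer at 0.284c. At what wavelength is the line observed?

Relativistic Doppler for wavelength: λ' = λ₀ · √((1 + β)/(1 − β)).
λ' = 611.3 × √(1.2840/0.7160) = 611.3 × 1.33914 ≈ 818.6 nm.

818.6 nm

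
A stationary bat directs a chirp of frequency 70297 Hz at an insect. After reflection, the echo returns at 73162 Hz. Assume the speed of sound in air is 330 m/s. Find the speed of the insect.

Double Doppler shift off a moving reflector: f₂ = f₀ · (v + u)/(v − u) (u > 0 toward emitter).
Rearranging, u = v · (f₂ − f₀)/(f₂ + f₀) = 330 × 2865/143459 ≈ 6.6 m/s.
So the insect is moving at 6.6 m/s toward the emitter.

6.6 m/s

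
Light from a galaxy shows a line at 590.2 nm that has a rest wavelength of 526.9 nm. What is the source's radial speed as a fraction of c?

λ'/λ₀ = 1.1201 > 1 (redshift), so the source is receding.
λ'/λ₀ = √((1 + β)/(1 − β)) for a receding source ⇒ β = (r² − 1)/(r² + 1) with r = λ'/λ₀.
β = (1.2547 − 1)/(1.2547 + 1) ≈ 0.113.

0.113c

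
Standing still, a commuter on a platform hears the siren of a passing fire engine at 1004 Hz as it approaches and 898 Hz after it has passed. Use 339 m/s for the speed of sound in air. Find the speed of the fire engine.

f₁/f₂ = (v + v_s)/(v − v_s), so v_s = v · (f₁ − f₂)/(f₁ + f₂).
v_s = 339 × (1004 − 898)/(1004 + 898) = 339 × 106/1902 ≈ 18.9 m/s.

18.9 m/s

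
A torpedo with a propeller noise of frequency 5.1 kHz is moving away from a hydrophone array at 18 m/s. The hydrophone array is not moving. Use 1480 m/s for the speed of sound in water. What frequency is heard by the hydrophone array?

With the source moving away from a stationary observer, f' = f · v/(v + v_s).
f' = 5.1 × 1480/(1480 + 18) = 5.1 × 1480/1498 ≈ 5.04 kHz.

5.04 kHz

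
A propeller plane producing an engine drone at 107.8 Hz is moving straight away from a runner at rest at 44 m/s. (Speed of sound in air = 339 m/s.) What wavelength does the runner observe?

3.55 m

With the source moving away from a stationary observer, f' = f · v/(v + v_s).
f' = 107.8 × 339/(339 + 44) ≈ 95 Hz.
λ' = v/f' = 339/95.4157 ≈ 3.55 m.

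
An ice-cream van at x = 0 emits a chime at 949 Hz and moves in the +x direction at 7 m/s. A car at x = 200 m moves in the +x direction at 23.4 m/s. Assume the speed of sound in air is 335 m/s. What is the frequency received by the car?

902 Hz

The observer lies on the +x side, so the source is heading toward the observer and the observer is heading away from the source.
General Doppler shift: f' = f · (v − v_o)/(v − v_s).
f' = 949 × (335 − 23.4)/(335 − 7) = 949 × 311.6/328 ≈ 902 Hz.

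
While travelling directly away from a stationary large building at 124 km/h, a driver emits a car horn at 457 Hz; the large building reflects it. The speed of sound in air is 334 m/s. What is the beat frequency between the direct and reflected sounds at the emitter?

124 km/h = 34.44 m/s.
The large building receives the sound from a moving source: f₁ = f₀ · v/(v + v_e) = 457 × 334/368.44 ≈ 414.3 Hz.
On the return leg the driver is a moving observer: f₂ = f₁ · (v − v_e)/v = 414.3 × 299.56/334 ≈ 371.6 Hz.
Equivalently f₂ = f₀ · (v − v_e)/(v + v_e).
Beat against the emitted tone: |f₂ − f₀| = 2v_e·f₀/(v + v_e) = 2 × 34.44 × 457/368.44 ≈ 85 Hz.

85 Hz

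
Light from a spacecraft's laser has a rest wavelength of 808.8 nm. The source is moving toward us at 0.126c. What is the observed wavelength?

712.6 nm

Relativistic Doppler for wavelength: λ' = λ₀ · √((1 − β)/(1 + β)).
λ' = 808.8 × √(0.8740/1.1260) = 808.8 × 0.88102 ≈ 712.6 nm.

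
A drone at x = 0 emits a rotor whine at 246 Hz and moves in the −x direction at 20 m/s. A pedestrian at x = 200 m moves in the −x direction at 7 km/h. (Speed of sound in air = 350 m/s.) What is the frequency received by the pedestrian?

234 Hz

7 km/h = 1.944 m/s.
The observer lies on the +x side, so the source is heading away from the observer and the observer is heading toward the source.
General Doppler shift: f' = f · (v + v_o)/(v + v_s).
f' = 246 × (350 + 1.944)/(350 + 20) = 246 × 351.94/370 ≈ 234 Hz.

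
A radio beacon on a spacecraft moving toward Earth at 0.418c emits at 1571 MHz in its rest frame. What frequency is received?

2452.2 MHz

Relativistic Doppler for frequency: f' = f₀ · √((1 + β)/(1 − β)).
f' = 1571 × √(1.4180/0.5820) = 1571 × 1.56091 ≈ 2452.2 MHz.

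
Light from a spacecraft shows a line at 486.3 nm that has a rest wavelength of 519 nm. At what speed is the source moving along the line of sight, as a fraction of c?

0.065

λ'/λ₀ = 0.9370 < 1 (blueshift), so the source is approaching.
λ'/λ₀ = √((1 − β)/(1 + β)) for an approaching source ⇒ β = (1 − r²)/(1 + r²) with r = λ'/λ₀.
β = (1 − 0.8780)/(1 + 0.8780) ≈ 0.065.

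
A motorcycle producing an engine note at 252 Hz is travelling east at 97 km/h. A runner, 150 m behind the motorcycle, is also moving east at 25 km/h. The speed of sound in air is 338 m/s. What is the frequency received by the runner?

238 Hz

97 km/h = 26.94 m/s; 25 km/h = 6.944 m/s.
The runner is behind, so the motorcycle is moving away from it while the runner is moving toward the motorcycle.
General Doppler shift: f' = f · (v + v_o)/(v + v_s).
f' = 252 × (338 + 6.944)/(338 + 26.94) = 252 × 344.94/364.94 ≈ 238 Hz.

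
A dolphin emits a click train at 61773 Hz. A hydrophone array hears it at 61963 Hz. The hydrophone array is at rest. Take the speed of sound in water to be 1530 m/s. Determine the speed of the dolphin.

4.7 m/s

f' > f, so the dolphin is approaching.
f' = f · v/(v − v_s) ⇒ v_s = v · |1 − f/f'|.
v_s = 1530 × |1 − 61773/61963| = 1530 × 0.003066 ≈ 4.7 m/s.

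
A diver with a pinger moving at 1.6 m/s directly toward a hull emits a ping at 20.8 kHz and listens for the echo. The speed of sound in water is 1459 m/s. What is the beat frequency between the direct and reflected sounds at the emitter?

45.7 Hz

The hull receives the sound from a moving source: f₁ = f₀ · v/(v − v_e) = 20.8 × 1459/1457.4 ≈ 20.8228 kHz.
On the return leg the diver with a pinger is a moving observer: f₂ = f₁ · (v + v_e)/v = 20.8228 × 1460.6/1459 ≈ 20.8457 kHz.
Equivalently f₂ = f₀ · (v + v_e)/(v − v_e).
Beat against the emitted tone (with f₀ = 20800 Hz): |f₂ − f₀| = 2v_e·f₀/(v − v_e) = 2 × 1.6 × 20800/1457.4 ≈ 45.7 Hz.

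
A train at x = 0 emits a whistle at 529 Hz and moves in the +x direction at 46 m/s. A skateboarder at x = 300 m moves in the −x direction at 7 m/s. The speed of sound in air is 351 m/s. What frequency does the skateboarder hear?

621 Hz

The observer lies on the +x side, so the source is heading toward the observer and the observer is heading toward the source.
General Doppler shift: f' = f · (v + v_o)/(v − v_s).
f' = 529 × (351 + 7)/(351 − 46) = 529 × 358/305 ≈ 621 Hz.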